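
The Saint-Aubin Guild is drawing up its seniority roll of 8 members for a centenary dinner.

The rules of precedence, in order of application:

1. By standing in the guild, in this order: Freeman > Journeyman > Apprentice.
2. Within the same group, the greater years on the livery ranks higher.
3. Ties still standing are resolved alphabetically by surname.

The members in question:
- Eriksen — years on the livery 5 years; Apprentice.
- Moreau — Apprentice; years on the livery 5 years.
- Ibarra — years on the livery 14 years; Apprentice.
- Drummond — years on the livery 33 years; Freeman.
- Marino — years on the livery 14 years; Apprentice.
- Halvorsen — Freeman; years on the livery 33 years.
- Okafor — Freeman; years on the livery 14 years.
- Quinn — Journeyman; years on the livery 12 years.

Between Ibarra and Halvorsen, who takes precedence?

By standing in the guild: Drummond, Halvorsen and Okafor (Freeman); then Quinn (Journeyman); then Ibarra, Marino, Eriksen and Moreau (Apprentice).
Among Drummond, Halvorsen and Okafor, by years on the livery (higher first): Drummond and Halvorsen (33 years) before Okafor (14 years).
Among Drummond and Halvorsen, alphabetically by surname: Drummond before Halvorsen.
Among Ibarra, Marino, Eriksen and Moreau, by years on the livery (higher first): Ibarra and Marino (14 years) before Eriksen and Moreau (5 years).
Among Ibarra and Marino, alphabetically by surname: Ibarra before Marino.
Among Eriksen and Moreau, alphabetically by surname: Eriksen before Moreau.
So Halvorsen takes precedence.

Halvorsen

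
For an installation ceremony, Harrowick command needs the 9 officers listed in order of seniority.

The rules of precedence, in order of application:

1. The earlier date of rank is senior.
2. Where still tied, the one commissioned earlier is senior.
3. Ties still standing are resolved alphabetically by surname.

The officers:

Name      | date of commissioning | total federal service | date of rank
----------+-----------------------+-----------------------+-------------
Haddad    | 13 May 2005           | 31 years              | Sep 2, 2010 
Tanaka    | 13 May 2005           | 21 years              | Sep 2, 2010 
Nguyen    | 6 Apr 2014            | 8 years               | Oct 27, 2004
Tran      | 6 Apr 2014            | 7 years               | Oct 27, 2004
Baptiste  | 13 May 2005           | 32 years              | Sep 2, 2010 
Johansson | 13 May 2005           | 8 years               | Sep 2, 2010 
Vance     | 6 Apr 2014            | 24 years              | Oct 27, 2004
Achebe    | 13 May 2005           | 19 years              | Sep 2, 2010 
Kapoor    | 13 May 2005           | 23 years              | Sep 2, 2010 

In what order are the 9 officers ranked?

By date of rank (earlier first): Nguyen, Tran and Vance (each Oct 27, 2004); then Achebe, Baptiste, Haddad, Johansson, Kapoor and Tanaka (each Sep 2, 2010).
Nguyen, Tran and Vance all have date of commissioning 6 Apr 2014, so the next rule applies.
Among Nguyen, Tran and Vance, alphabetically by surname: Nguyen before Tran before Vance.
Achebe, Baptiste, Haddad, Johansson, Kapoor and Tanaka all have date of commissioning 13 May 2005, so the next rule applies.
Among Achebe, Baptiste, Haddad, Johansson, Kapoor and Tanaka, alphabetically by surname: Achebe before Baptiste before Haddad before Johansson before Kapoor before Tanaka.
Full order: Nguyen, Tran, Vance, Achebe, Baptiste, Haddad, Johansson, Kapoor, Tanaka.

Nguyen, Tran, Vance, Achebe, Baptiste, Haddad, Johansson, Kapoor, Tanaka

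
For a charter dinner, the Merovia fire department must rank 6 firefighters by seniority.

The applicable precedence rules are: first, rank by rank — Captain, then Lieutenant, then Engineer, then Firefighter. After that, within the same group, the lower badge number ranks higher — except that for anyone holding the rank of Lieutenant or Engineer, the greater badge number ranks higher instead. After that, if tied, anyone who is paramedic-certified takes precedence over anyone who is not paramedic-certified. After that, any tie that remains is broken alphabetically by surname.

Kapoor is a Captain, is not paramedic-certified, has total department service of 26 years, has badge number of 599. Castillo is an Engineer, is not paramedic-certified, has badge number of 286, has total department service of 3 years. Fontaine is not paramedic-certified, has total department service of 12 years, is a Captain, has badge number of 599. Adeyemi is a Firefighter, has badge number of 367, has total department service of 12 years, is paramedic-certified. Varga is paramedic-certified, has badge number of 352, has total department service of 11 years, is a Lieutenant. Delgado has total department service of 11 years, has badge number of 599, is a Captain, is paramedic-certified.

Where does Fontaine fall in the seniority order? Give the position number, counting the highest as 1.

2

By rank: Delgado, Fontaine and Kapoor (Captain); then Varga (Lieutenant); then Castillo (Engineer); then Adeyemi (Firefighter).
Delgado, Fontaine and Kapoor all have badge number 599, so the next rule applies.
Among Delgado, Fontaine and Kapoor, paramedic-certified before not paramedic-certified: Delgado (paramedic-certified) before Fontaine and Kapoor (not paramedic-certified).
Among Fontaine and Kapoor, alphabetically by surname: Fontaine before Kapoor.
Order: Delgado, Fontaine, Kapoor, Varga, Castillo, Adeyemi. So position 2.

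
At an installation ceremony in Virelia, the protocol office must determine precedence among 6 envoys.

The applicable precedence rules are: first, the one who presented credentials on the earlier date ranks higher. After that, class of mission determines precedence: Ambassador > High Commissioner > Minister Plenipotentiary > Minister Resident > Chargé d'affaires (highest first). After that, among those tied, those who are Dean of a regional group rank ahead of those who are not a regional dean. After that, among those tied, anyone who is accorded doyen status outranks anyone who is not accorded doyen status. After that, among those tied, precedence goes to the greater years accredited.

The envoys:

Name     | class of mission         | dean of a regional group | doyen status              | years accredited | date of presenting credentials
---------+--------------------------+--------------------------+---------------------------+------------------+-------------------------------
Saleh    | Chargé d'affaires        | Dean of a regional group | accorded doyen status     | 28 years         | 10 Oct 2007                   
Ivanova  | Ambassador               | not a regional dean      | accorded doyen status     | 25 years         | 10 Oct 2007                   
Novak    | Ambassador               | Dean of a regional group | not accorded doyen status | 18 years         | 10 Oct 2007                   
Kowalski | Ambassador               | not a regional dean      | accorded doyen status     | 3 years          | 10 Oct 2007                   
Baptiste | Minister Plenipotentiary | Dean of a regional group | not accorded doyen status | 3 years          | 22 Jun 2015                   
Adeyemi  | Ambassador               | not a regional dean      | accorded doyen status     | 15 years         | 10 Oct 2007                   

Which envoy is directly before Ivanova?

By date of presenting credentials (earlier first): Novak, Ivanova, Adeyemi, Kowalski and Saleh (each 10 Oct 2007); then Baptiste (22 Jun 2015).
Among Novak, Ivanova, Adeyemi, Kowalski and Saleh, by class of mission: Novak, Ivanova, Adeyemi and Kowalski (Ambassador) before Saleh (Chargé d'affaires).
Among Novak, Ivanova, Adeyemi and Kowalski, Dean of a regional group before not a regional dean: Novak (Dean of a regional group) before Ivanova, Adeyemi and Kowalski (not a regional dean).
Ivanova, Adeyemi and Kowalski are each accorded doyen status, so the next rule applies.
Among Ivanova, Adeyemi and Kowalski, by years accredited (higher first): Ivanova (25 years) before Adeyemi (15 years) before Kowalski (3 years).
Order: Novak, Ivanova, Adeyemi, Kowalski, Saleh, Baptiste.

Novak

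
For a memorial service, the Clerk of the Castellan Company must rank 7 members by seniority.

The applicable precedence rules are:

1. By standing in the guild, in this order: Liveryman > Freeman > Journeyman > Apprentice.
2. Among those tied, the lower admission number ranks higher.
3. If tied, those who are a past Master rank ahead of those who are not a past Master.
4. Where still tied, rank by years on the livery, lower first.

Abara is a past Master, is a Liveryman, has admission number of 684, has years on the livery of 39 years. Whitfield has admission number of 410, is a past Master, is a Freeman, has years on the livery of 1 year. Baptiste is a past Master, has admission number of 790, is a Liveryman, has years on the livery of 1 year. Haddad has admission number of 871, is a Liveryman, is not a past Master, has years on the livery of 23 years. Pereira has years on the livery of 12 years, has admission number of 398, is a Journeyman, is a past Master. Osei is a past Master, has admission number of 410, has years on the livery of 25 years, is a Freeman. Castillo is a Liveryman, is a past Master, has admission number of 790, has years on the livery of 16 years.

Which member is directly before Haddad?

Castillo

By standing in the guild: Abara, Baptiste, Castillo and Haddad (Liveryman); then Whitfield and Osei (Freeman); then Pereira (Journeyman).
Among Abara, Baptiste, Castillo and Haddad, by admission number (lower first): Abara (684) before Baptiste and Castillo (790) before Haddad (871).
Baptiste and Castillo are each a past Master, so the next rule applies.
Among Baptiste and Castillo, by years on the livery (lower first): Baptiste (1 year) before Castillo (16 years).
Whitfield and Osei both have admission number 410, so the next rule applies.
Whitfield and Osei are each a past Master, so the next rule applies.
Among Whitfield and Osei, by years on the livery (lower first): Whitfield (1 year) before Osei (25 years).
Order: Abara, Baptiste, Castillo, Haddad, Whitfield, Osei, Pereira.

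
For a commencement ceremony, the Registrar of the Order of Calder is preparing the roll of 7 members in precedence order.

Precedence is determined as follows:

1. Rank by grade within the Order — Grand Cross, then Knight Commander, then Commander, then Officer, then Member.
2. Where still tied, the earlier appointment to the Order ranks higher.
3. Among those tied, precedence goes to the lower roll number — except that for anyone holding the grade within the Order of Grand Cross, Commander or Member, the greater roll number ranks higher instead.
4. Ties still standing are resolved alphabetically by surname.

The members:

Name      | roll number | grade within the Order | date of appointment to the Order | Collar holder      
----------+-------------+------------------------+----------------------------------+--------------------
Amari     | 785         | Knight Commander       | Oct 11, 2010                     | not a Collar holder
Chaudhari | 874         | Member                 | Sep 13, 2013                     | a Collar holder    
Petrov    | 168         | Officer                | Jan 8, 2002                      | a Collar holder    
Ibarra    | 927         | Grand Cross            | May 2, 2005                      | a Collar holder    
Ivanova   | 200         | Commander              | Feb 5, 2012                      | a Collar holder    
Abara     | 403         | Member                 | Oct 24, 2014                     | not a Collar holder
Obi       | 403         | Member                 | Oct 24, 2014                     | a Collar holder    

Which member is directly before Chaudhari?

Petrov

By grade within the Order: Ibarra (Grand Cross); then Amari (Knight Commander); then Ivanova (Commander); then Petrov (Officer); then Chaudhari, Abara and Obi (Member).
Among Chaudhari, Abara and Obi, by date of appointment to the Order (earlier first): Chaudhari (Sep 13, 2013) before Abara and Obi (Oct 24, 2014).
Abara and Obi both have roll number 403, so the next rule applies.
Among Abara and Obi, alphabetically by surname: Abara before Obi.
Order: Ibarra, Amari, Ivanova, Petrov, Chaudhari, Abara, Obi.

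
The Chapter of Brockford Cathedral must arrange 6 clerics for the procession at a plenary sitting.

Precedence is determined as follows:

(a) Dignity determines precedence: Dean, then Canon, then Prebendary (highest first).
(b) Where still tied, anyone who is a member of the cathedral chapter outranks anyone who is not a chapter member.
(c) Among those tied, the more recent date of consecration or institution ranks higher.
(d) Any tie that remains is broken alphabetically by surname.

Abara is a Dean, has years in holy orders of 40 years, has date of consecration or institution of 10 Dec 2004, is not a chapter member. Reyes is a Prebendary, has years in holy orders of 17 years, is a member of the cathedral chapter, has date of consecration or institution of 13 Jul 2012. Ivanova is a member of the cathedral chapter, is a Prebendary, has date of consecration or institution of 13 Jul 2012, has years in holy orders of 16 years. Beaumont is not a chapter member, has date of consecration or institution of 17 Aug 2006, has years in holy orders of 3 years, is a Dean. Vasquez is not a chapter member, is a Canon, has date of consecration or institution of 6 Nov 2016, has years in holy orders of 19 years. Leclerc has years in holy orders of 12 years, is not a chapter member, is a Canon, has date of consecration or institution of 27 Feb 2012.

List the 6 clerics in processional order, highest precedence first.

By dignity: Beaumont and Abara (Dean); then Vasquez and Leclerc (Canon); then Ivanova and Reyes (Prebendary).
Beaumont and Abara are each not a chapter member, so the next rule applies.
Among Beaumont and Abara, by date of consecration or institution (later first): Beaumont (17 Aug 2006) before Abara (10 Dec 2004).
Vasquez and Leclerc are each not a chapter member, so the next rule applies.
Among Vasquez and Leclerc, by date of consecration or institution (later first): Vasquez (6 Nov 2016) before Leclerc (27 Feb 2012).
Ivanova and Reyes are each a member of the cathedral chapter, so the next rule applies.
Ivanova and Reyes both have date of consecration or institution 13 Jul 2012, so the next rule applies.
Among Ivanova and Reyes, alphabetically by surname: Ivanova before Reyes.
Full order: Beaumont, Abara, Vasquez, Leclerc, Ivanova, Reyes.

Beaumont, Abara, Vasquez, Leclerc, Ivanova, Reyes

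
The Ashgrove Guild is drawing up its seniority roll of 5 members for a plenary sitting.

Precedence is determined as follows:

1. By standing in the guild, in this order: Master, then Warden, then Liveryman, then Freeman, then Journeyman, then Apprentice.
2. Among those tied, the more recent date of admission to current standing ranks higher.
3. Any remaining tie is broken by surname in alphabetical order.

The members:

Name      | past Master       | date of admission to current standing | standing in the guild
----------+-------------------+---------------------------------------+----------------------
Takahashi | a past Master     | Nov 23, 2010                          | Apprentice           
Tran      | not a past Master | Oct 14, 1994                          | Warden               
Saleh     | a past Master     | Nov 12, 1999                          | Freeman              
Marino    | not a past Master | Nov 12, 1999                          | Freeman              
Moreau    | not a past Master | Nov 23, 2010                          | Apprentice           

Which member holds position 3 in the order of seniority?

By standing in the guild: Tran (Warden); then Marino and Saleh (Freeman); then Moreau and Takahashi (Apprentice).
Marino and Saleh both have date of admission to current standing Nov 12, 1999, so the next rule applies.
Among Marino and Saleh, alphabetically by surname: Marino before Saleh.
Moreau and Takahashi both have date of admission to current standing Nov 23, 2010, so the next rule applies.
Among Moreau and Takahashi, alphabetically by surname: Moreau before Takahashi.
Order: Tran, Marino, Saleh, Moreau, Takahashi.

Saleh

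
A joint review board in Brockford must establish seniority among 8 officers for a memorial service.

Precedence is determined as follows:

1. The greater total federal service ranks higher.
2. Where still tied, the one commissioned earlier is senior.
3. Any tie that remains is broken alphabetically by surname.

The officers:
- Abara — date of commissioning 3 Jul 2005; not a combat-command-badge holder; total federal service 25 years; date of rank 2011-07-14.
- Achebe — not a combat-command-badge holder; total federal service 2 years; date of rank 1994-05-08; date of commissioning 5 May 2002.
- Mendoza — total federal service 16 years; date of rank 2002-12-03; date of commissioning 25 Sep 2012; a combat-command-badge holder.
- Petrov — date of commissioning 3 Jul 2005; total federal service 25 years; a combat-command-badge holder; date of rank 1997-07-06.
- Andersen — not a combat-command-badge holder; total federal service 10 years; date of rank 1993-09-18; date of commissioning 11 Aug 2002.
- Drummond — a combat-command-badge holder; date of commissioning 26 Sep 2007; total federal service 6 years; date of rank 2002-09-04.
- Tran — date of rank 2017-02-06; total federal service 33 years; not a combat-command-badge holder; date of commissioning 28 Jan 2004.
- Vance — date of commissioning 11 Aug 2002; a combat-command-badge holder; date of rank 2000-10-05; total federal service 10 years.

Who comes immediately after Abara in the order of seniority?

Petrov

By total federal service (higher first): Tran (33 years); then Abara and Petrov (both 25 years); then Mendoza (16 years); then Andersen and Vance (both 10 years); then Drummond (6 years); then Achebe (2 years).
Abara and Petrov both have date of commissioning 3 Jul 2005, so the next rule applies.
Among Abara and Petrov, alphabetically by surname: Abara before Petrov.
Andersen and Vance both have date of commissioning 11 Aug 2002, so the next rule applies.
Among Andersen and Vance, alphabetically by surname: Andersen before Vance.
Order: Tran, Abara, Petrov, Mendoza, Andersen, Vance, Drummond, Achebe.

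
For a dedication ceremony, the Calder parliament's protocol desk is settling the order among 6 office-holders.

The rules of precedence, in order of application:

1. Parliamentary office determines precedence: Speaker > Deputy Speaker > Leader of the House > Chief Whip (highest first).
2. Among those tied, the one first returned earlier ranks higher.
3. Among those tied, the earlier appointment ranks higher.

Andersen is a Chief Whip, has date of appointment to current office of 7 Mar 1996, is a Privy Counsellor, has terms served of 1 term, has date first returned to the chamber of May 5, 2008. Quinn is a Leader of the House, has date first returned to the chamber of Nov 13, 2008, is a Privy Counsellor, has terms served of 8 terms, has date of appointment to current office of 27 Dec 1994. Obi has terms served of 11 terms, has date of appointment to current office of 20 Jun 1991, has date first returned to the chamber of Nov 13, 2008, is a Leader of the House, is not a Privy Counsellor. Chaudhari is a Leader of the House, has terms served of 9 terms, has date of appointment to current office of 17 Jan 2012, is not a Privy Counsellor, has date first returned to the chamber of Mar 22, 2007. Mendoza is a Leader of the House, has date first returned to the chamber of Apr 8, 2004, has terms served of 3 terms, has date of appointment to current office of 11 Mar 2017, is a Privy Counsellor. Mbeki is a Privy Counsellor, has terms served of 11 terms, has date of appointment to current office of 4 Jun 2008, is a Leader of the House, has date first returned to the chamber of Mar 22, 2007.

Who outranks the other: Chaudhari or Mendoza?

By parliamentary office: Mendoza, Mbeki, Chaudhari, Obi and Quinn (Leader of the House); then Andersen (Chief Whip).
Among Mendoza, Mbeki, Chaudhari, Obi and Quinn, by date first returned to the chamber (earlier first): Mendoza (Apr 8, 2004) before Mbeki and Chaudhari (Mar 22, 2007) before Obi and Quinn (Nov 13, 2008).
Among Mbeki and Chaudhari, by date of appointment to current office (earlier first): Mbeki (4 Jun 2008) before Chaudhari (17 Jan 2012).
Among Obi and Quinn, by date of appointment to current office (earlier first): Obi (20 Jun 1991) before Quinn (27 Dec 1994).
So Mendoza takes precedence.

Mendoza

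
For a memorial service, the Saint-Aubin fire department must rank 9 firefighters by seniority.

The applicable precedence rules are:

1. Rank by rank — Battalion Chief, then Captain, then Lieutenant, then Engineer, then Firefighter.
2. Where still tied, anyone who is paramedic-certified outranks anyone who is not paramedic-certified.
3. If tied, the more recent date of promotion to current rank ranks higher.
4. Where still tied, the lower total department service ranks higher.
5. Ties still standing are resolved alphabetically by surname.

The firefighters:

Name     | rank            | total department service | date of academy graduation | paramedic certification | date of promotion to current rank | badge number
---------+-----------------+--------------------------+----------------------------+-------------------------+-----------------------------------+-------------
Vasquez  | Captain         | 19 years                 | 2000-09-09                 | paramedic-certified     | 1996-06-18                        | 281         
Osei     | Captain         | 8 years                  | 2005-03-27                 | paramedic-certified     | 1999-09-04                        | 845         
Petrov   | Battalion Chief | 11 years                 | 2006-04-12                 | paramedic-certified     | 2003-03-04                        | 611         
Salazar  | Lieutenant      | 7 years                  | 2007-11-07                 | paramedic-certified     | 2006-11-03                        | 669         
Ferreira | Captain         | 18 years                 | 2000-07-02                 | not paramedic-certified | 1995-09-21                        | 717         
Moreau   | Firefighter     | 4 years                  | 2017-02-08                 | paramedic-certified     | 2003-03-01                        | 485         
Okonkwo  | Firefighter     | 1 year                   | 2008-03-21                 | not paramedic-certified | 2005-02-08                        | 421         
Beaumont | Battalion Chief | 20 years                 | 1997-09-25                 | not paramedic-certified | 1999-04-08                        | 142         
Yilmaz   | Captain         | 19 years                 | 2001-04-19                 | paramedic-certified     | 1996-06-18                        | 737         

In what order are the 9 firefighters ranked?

By rank: Petrov and Beaumont (Battalion Chief); then Osei, Vasquez, Yilmaz and Ferreira (Captain); then Salazar (Lieutenant); then Moreau and Okonkwo (Firefighter).
Among Petrov and Beaumont, paramedic-certified before not paramedic-certified: Petrov (paramedic-certified) before Beaumont (not paramedic-certified).
Among Osei, Vasquez, Yilmaz and Ferreira, paramedic-certified before not paramedic-certified: Osei, Vasquez and Yilmaz (paramedic-certified) before Ferreira (not paramedic-certified).
Among Osei, Vasquez and Yilmaz, by date of promotion to current rank (later first): Osei (1999-09-04) before Vasquez and Yilmaz (1996-06-18).
Vasquez and Yilmaz both have total department service 19 years, so the next rule applies.
Among Vasquez and Yilmaz, alphabetically by surname: Vasquez before Yilmaz.
Among Moreau and Okonkwo, paramedic-certified before not paramedic-certified: Moreau (paramedic-certified) before Okonkwo (not paramedic-certified).
Full order: Petrov, Beaumont, Osei, Vasquez, Yilmaz, Ferreira, Salazar, Moreau, Okonkwo.

Petrov, Beaumont, Osei, Vasquez, Yilmaz, Ferreira, Salazar, Moreau, Okonkwo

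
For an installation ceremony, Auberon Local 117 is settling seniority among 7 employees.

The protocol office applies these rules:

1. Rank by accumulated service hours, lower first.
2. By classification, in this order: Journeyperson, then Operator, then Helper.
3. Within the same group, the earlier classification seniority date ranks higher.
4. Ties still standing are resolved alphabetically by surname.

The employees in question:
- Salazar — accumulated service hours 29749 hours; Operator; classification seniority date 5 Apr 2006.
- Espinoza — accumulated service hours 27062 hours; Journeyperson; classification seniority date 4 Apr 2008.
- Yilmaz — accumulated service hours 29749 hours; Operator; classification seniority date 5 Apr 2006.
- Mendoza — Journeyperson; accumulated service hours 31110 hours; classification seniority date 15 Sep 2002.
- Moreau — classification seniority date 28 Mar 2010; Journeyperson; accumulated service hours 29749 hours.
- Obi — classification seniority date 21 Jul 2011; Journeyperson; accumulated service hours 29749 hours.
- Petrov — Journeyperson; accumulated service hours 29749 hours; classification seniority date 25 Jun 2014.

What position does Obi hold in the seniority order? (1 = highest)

By accumulated service hours (lower first): Espinoza (27062 hours); then Moreau, Obi, Petrov, Salazar and Yilmaz (each 29749 hours); then Mendoza (31110 hours).
Among Moreau, Obi, Petrov, Salazar and Yilmaz, by classification: Moreau, Obi and Petrov (Journeyperson) before Salazar and Yilmaz (Operator).
Among Moreau, Obi and Petrov, by classification seniority date (earlier first): Moreau (28 Mar 2010) before Obi (21 Jul 2011) before Petrov (25 Jun 2014).
Salazar and Yilmaz both have classification seniority date 5 Apr 2006, so the next rule applies.
Among Salazar and Yilmaz, alphabetically by surname: Salazar before Yilmaz.
Order: Espinoza, Moreau, Obi, Petrov, Salazar, Yilmaz, Mendoza. So position 3.

3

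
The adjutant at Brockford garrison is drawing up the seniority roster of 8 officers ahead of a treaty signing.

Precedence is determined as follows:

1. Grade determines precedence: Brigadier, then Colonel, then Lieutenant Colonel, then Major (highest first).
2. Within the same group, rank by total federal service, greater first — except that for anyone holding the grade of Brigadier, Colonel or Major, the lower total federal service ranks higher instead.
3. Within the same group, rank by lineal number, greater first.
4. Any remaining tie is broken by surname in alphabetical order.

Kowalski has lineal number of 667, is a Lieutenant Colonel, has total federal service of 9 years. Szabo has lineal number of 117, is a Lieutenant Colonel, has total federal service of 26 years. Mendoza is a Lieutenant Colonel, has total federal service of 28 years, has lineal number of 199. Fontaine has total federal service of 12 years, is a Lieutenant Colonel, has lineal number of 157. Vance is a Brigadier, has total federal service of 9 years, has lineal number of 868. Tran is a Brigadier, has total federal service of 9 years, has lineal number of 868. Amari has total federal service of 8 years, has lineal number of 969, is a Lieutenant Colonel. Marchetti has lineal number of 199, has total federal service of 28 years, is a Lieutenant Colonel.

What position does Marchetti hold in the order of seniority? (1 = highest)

By grade: Tran and Vance (Brigadier); then Marchetti, Mendoza, Szabo, Fontaine, Kowalski and Amari (Lieutenant Colonel).
Tran and Vance both have total federal service 9 years, so the next rule applies.
Tran and Vance both have lineal number 868, so the next rule applies.
Among Tran and Vance, alphabetically by surname: Tran before Vance.
Among Marchetti, Mendoza, Szabo, Fontaine, Kowalski and Amari, by total federal service (higher first): Marchetti and Mendoza (28 years) before Szabo (26 years) before Fontaine (12 years) before Kowalski (9 years) before Amari (8 years).
Marchetti and Mendoza both have lineal number 199, so the next rule applies.
Among Marchetti and Mendoza, alphabetically by surname: Marchetti before Mendoza.
Order: Tran, Vance, Marchetti, Mendoza, Szabo, Fontaine, Kowalski, Amari. So position 3.

3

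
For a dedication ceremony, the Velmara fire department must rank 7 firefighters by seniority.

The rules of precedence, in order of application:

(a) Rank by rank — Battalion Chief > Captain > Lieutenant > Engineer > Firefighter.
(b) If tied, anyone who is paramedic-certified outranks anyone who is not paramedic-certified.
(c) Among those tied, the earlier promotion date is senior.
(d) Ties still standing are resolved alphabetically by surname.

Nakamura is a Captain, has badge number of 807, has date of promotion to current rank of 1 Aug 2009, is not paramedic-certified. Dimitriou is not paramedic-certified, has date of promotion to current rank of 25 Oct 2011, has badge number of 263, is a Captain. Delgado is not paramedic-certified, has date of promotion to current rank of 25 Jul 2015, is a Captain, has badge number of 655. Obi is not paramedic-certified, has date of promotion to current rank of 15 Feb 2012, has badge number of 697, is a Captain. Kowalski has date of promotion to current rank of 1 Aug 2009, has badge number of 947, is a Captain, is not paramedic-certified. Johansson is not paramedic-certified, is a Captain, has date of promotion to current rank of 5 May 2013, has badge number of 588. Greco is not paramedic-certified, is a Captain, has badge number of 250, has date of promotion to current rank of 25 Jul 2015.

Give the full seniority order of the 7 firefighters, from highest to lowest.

Kowalski, Nakamura, Dimitriou, Obi, Johansson, Delgado, Greco

By rank: Kowalski, Nakamura, Dimitriou, Obi, Johansson, Delgado and Greco (Captain).
Kowalski, Nakamura, Dimitriou, Obi, Johansson, Delgado and Greco are each not paramedic-certified, so the next rule applies.
Among Kowalski, Nakamura, Dimitriou, Obi, Johansson, Delgado and Greco, by date of promotion to current rank (earlier first): Kowalski and Nakamura (1 Aug 2009) before Dimitriou (25 Oct 2011) before Obi (15 Feb 2012) before Johansson (5 May 2013) before Delgado and Greco (25 Jul 2015).
Among Kowalski and Nakamura, alphabetically by surname: Kowalski before Nakamura.
Among Delgado and Greco, alphabetically by surname: Delgado before Greco.
Full order: Kowalski, Nakamura, Dimitriou, Obi, Johansson, Delgado, Greco.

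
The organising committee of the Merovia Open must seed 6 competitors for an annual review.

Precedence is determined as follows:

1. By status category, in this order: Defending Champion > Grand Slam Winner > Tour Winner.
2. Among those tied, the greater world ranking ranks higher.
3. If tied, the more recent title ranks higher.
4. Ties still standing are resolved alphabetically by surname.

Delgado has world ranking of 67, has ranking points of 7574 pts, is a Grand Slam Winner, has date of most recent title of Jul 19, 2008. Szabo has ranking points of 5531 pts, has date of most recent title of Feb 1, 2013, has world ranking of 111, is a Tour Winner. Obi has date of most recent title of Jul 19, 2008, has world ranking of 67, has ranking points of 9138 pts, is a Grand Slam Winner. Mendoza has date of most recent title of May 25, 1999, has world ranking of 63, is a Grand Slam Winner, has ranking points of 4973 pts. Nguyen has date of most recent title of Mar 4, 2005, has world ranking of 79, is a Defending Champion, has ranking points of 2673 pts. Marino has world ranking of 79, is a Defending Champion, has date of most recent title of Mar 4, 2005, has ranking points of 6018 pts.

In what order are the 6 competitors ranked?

Marino, Nguyen, Delgado, Obi, Mendoza, Szabo

By status category: Marino and Nguyen (Defending Champion); then Delgado, Obi and Mendoza (Grand Slam Winner); then Szabo (Tour Winner).
Marino and Nguyen both have world ranking 79, so the next rule applies.
Marino and Nguyen both have date of most recent title Mar 4, 2005, so the next rule applies.
Among Marino and Nguyen, alphabetically by surname: Marino before Nguyen.
Among Delgado, Obi and Mendoza, by world ranking (higher first): Delgado and Obi (67) before Mendoza (63).
Delgado and Obi both have date of most recent title Jul 19, 2008, so the next rule applies.
Among Delgado and Obi, alphabetically by surname: Delgado before Obi.
Full order: Marino, Nguyen, Delgado, Obi, Mendoza, Szabo.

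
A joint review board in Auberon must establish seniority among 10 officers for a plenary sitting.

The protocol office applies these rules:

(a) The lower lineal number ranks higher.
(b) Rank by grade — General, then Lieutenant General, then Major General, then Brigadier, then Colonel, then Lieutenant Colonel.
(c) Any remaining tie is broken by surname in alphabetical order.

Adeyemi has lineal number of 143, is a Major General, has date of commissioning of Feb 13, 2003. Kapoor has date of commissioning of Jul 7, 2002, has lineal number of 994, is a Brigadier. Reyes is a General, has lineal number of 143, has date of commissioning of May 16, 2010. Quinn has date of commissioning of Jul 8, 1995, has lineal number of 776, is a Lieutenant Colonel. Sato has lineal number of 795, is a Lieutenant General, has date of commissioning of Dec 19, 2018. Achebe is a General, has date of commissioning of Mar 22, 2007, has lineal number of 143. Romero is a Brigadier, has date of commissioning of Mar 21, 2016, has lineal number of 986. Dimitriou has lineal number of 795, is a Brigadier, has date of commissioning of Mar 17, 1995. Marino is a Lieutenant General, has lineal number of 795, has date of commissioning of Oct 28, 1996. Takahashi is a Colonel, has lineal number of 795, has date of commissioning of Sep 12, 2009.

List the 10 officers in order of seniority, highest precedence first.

By lineal number (lower first): Achebe, Reyes and Adeyemi (each 143); then Quinn (776); then Marino, Sato, Dimitriou and Takahashi (each 795); then Romero (986); then Kapoor (994).
Among Achebe, Reyes and Adeyemi, by grade: Achebe and Reyes (General) before Adeyemi (Major General).
Among Achebe and Reyes, alphabetically by surname: Achebe before Reyes.
Among Marino, Sato, Dimitriou and Takahashi, by grade: Marino and Sato (Lieutenant General) before Dimitriou (Brigadier) before Takahashi (Colonel).
Among Marino and Sato, alphabetically by surname: Marino before Sato.
Full order: Achebe, Reyes, Adeyemi, Quinn, Marino, Sato, Dimitriou, Takahashi, Romero, Kapoor.

Achebe, Reyes, Adeyemi, Quinn, Marino, Sato, Dimitriou, Takahashi, Romero, Kapoor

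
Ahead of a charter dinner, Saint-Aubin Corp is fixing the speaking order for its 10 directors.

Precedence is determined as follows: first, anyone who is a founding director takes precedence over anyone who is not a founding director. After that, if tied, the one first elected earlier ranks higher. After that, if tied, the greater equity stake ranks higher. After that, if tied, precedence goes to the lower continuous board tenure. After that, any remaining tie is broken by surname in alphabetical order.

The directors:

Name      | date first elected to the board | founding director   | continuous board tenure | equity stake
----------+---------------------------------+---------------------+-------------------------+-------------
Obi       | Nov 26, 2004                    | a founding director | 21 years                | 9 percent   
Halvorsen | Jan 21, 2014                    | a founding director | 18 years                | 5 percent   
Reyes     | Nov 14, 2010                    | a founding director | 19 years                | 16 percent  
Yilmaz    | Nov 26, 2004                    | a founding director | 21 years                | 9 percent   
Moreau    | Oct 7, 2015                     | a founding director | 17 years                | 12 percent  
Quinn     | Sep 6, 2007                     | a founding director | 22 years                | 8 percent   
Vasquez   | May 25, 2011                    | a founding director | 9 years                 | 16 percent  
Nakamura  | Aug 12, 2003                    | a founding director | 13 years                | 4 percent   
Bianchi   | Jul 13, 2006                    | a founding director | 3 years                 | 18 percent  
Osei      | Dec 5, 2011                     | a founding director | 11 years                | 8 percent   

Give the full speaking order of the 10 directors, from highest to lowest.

Nakamura, Obi, Yilmaz, Bianchi, Quinn, Reyes, Vasquez, Osei, Halvorsen, Moreau

By the first rule: Nakamura, Obi, Yilmaz, Bianchi, Quinn, Reyes, Vasquez, Osei, Halvorsen and Moreau (each a founding director).
Among Nakamura, Obi, Yilmaz, Bianchi, Quinn, Reyes, Vasquez, Osei, Halvorsen and Moreau, by date first elected to the board (earlier first): Nakamura (Aug 12, 2003) before Obi and Yilmaz (Nov 26, 2004) before Bianchi (Jul 13, 2006) before Quinn (Sep 6, 2007) before Reyes (Nov 14, 2010) before Vasquez (May 25, 2011) before Osei (Dec 5, 2011) before Halvorsen (Jan 21, 2014) before Moreau (Oct 7, 2015).
Obi and Yilmaz both have equity stake 9 percent, so the next rule applies.
Obi and Yilmaz both have continuous board tenure 21 years, so the next rule applies.
Among Obi and Yilmaz, alphabetically by surname: Obi before Yilmaz.
Full order: Nakamura, Obi, Yilmaz, Bianchi, Quinn, Reyes, Vasquez, Osei, Halvorsen, Moreau.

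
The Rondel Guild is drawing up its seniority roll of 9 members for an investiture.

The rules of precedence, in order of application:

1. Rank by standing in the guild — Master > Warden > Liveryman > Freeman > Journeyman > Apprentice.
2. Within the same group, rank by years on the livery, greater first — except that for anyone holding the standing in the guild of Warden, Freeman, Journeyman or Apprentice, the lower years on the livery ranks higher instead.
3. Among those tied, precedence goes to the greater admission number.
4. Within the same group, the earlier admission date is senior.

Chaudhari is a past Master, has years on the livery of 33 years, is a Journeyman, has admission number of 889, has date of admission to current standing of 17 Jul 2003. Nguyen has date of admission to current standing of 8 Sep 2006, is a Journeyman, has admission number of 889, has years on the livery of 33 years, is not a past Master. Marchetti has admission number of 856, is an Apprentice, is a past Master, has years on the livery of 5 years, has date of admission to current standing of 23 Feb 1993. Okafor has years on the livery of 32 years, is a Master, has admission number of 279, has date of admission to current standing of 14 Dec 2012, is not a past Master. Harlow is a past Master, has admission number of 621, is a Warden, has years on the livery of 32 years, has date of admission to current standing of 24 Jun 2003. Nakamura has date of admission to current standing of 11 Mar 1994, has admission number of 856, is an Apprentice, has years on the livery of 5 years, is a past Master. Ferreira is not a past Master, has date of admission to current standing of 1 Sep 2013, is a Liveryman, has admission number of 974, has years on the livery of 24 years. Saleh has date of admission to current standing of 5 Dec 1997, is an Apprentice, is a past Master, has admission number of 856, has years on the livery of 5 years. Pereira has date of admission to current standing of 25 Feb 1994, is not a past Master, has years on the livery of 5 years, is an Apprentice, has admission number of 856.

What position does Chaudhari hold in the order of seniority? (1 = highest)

4

By standing in the guild: Okafor (Master); then Harlow (Warden); then Ferreira (Liveryman); then Chaudhari and Nguyen (Journeyman); then Marchetti, Pereira, Nakamura and Saleh (Apprentice).
Chaudhari and Nguyen both have years on the livery 33 years, so the next rule applies.
Chaudhari and Nguyen both have admission number 889, so the next rule applies.
Among Chaudhari and Nguyen, by date of admission to current standing (earlier first): Chaudhari (17 Jul 2003) before Nguyen (8 Sep 2006).
Marchetti, Pereira, Nakamura and Saleh all have years on the livery 5 years, so the next rule applies.
Marchetti, Pereira, Nakamura and Saleh all have admission number 856, so the next rule applies.
Among Marchetti, Pereira, Nakamura and Saleh, by date of admission to current standing (earlier first): Marchetti (23 Feb 1993) before Pereira (25 Feb 1994) before Nakamura (11 Mar 1994) before Saleh (5 Dec 1997).
Order: Okafor, Harlow, Ferreira, Chaudhari, Nguyen, Marchetti, Pereira, Nakamura, Saleh. So position 4.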